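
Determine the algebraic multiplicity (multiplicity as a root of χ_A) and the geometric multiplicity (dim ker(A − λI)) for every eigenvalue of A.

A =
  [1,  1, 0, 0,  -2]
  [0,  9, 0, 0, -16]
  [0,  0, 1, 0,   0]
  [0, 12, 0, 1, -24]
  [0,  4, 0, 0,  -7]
λ = 1: alg = 5, geom = 4

Step 1 — factor the characteristic polynomial to read off the algebraic multiplicities:
  χ_A(x) = (x - 1)^5

Step 2 — compute geometric multiplicities via the rank-nullity identity g(λ) = n − rank(A − λI):
  rank(A − (1)·I) = 1, so dim ker(A − (1)·I) = n − 1 = 4

Summary:
  λ = 1: algebraic multiplicity = 5, geometric multiplicity = 4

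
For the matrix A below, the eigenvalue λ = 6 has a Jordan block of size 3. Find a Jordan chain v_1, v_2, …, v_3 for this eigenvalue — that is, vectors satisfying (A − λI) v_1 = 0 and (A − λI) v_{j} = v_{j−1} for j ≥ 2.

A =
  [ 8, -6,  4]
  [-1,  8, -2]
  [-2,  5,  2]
A Jordan chain for λ = 6 of length 3:
v_1 = (2, 0, -1)ᵀ
v_2 = (2, -1, -2)ᵀ
v_3 = (1, 0, 0)ᵀ

Let N = A − (6)·I. We want v_3 with N^3 v_3 = 0 but N^2 v_3 ≠ 0; then v_{j-1} := N · v_j for j = 3, …, 2.

Pick v_3 = (1, 0, 0)ᵀ.
Then v_2 = N · v_3 = (2, -1, -2)ᵀ.
Then v_1 = N · v_2 = (2, 0, -1)ᵀ.

Sanity check: (A − (6)·I) v_1 = (0, 0, 0)ᵀ = 0. ✓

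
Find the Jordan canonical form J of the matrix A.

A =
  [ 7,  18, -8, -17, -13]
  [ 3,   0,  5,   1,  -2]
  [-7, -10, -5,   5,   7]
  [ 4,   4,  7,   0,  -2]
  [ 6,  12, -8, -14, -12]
J_3(-2) ⊕ J_2(-2)

The characteristic polynomial is
  det(x·I − A) = x^5 + 10*x^4 + 40*x^3 + 80*x^2 + 80*x + 32 = (x + 2)^5

Eigenvalues and multiplicities (the geometric multiplicity of λ is n − rank(A − λI), which equals the number of Jordan blocks for λ):
  λ = -2: algebraic multiplicity = 5, geometric multiplicity = 2

Determining the block sizes for each eigenvalue:
  λ = -2: with am = 5 and gm = 2, the partition is not yet determined (e.g. several partitions of 5 into 2 parts exist). Let N = A − (-2)·I. Computing rank(N^1) = 3, rank(N^2) = 1, rank(N^3) = 0; the number of blocks of size ≥ j is rank(N^{j−1}) − rank(N^j), giving [2, 2, 1]. So we have 1 block(s) of size 3, 1 block(s) of size 2 → block sizes [3, 2]

Assembling the blocks gives a Jordan form
J =
  [-2,  1,  0,  0,  0]
  [ 0, -2,  1,  0,  0]
  [ 0,  0, -2,  0,  0]
  [ 0,  0,  0, -2,  1]
  [ 0,  0,  0,  0, -2]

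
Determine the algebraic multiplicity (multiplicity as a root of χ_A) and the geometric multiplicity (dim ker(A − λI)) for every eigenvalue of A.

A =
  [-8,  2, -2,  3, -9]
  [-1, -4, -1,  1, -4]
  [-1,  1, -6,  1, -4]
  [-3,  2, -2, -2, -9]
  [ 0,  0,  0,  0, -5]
λ = -5: alg = 5, geom = 3

Step 1 — factor the characteristic polynomial to read off the algebraic multiplicities:
  χ_A(x) = (x + 5)^5

Step 2 — compute geometric multiplicities via the rank-nullity identity g(λ) = n − rank(A − λI):
  rank(A − (-5)·I) = 2, so dim ker(A − (-5)·I) = n − 2 = 3

Summary:
  λ = -5: algebraic multiplicity = 5, geometric multiplicity = 3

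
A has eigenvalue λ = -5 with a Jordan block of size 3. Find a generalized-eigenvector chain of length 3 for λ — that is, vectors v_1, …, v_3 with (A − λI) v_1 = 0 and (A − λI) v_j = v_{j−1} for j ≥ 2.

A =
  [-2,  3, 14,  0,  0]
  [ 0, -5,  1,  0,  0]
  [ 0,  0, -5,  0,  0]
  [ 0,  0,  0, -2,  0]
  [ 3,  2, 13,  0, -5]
A Jordan chain for λ = -5 of length 3:
v_1 = (0, 0, 0, 0, 1)ᵀ
v_2 = (1, -1, 0, 0, 2)ᵀ
v_3 = (5, 0, -1, 0, 0)ᵀ

Let N = A − (-5)·I. We want v_3 with N^3 v_3 = 0 but N^2 v_3 ≠ 0; then v_{j-1} := N · v_j for j = 3, …, 2.

Pick v_3 = (5, 0, -1, 0, 0)ᵀ.
Then v_2 = N · v_3 = (1, -1, 0, 0, 2)ᵀ.
Then v_1 = N · v_2 = (0, 0, 0, 0, 1)ᵀ.

Sanity check: (A − (-5)·I) v_1 = (0, 0, 0, 0, 0)ᵀ = 0. ✓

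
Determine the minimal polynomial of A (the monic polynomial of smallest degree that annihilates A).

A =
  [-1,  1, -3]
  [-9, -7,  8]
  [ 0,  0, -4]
x^3 + 12*x^2 + 48*x + 64

The characteristic polynomial is χ_A(x) = (x + 4)^3, so the eigenvalues are known. The minimal polynomial is
  m_A(x) = Π_λ (x − λ)^{k_λ}
where k_λ is the size of the *largest* Jordan block for λ (equivalently, the smallest k with (A − λI)^k v = 0 for every generalised eigenvector v of λ).

  λ = -4: largest Jordan block has size 3, contributing (x + 4)^3

So m_A(x) = (x + 4)^3 = x^3 + 12*x^2 + 48*x + 64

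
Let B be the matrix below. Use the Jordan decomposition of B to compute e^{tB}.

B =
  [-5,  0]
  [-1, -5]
e^{tB} =
  [exp(-5*t), 0]
  [-t*exp(-5*t), exp(-5*t)]

Strategy: write B = P · J · P⁻¹ where J is a Jordan canonical form, so e^{tB} = P · e^{tJ} · P⁻¹, and e^{tJ} can be computed block-by-block.

B has Jordan form
J =
  [-5,  1]
  [ 0, -5]
(up to reordering of blocks).

Per-block formulas:
  For a 2×2 Jordan block J_2(-5): exp(t · J_2(-5)) = e^(-5t)·(I + t·N), where N is the 2×2 nilpotent shift.

After assembling e^{tJ} and conjugating by P, we get:

e^{tB} =
  [exp(-5*t), 0]
  [-t*exp(-5*t), exp(-5*t)]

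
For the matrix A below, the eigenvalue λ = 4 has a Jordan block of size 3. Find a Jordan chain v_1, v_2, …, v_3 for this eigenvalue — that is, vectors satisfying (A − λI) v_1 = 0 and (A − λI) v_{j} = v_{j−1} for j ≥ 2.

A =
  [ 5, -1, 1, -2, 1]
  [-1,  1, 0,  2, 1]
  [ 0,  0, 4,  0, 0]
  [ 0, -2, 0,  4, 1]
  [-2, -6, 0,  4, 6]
A Jordan chain for λ = 4 of length 3:
v_1 = (1, -1, 0, 0, -2)ᵀ
v_2 = (1, 0, 0, 0, 0)ᵀ
v_3 = (0, 0, 1, 0, 0)ᵀ

Let N = A − (4)·I. We want v_3 with N^3 v_3 = 0 but N^2 v_3 ≠ 0; then v_{j-1} := N · v_j for j = 3, …, 2.

Pick v_3 = (0, 0, 1, 0, 0)ᵀ.
Then v_2 = N · v_3 = (1, 0, 0, 0, 0)ᵀ.
Then v_1 = N · v_2 = (1, -1, 0, 0, -2)ᵀ.

Sanity check: (A − (4)·I) v_1 = (0, 0, 0, 0, 0)ᵀ = 0. ✓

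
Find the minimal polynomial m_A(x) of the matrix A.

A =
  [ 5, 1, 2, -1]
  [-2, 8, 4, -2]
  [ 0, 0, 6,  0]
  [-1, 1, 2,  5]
x^2 - 12*x + 36

The characteristic polynomial is χ_A(x) = (x - 6)^4, so the eigenvalues are known. The minimal polynomial is
  m_A(x) = Π_λ (x − λ)^{k_λ}
where k_λ is the size of the *largest* Jordan block for λ (equivalently, the smallest k with (A − λI)^k v = 0 for every generalised eigenvector v of λ).

  λ = 6: largest Jordan block has size 2, contributing (x − 6)^2

So m_A(x) = (x - 6)^2 = x^2 - 12*x + 36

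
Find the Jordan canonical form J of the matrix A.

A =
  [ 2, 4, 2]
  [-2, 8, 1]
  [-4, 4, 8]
J_2(6) ⊕ J_1(6)

The characteristic polynomial is
  det(x·I − A) = x^3 - 18*x^2 + 108*x - 216 = (x - 6)^3

Eigenvalues and multiplicities (the geometric multiplicity of λ is n − rank(A − λI), which equals the number of Jordan blocks for λ):
  λ = 6: algebraic multiplicity = 3, geometric multiplicity = 2

Determining the block sizes for each eigenvalue:
  λ = 6: 2 blocks summing to 3 forces exactly one block of size 2 and the rest size 1 → block sizes [2, 1]

Assembling the blocks gives a Jordan form
J =
  [6, 1, 0]
  [0, 6, 0]
  [0, 0, 6]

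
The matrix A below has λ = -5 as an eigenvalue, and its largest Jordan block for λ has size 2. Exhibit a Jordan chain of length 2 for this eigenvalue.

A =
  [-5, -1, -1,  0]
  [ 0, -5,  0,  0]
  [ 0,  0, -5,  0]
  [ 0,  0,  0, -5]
A Jordan chain for λ = -5 of length 2:
v_1 = (-1, 0, 0, 0)ᵀ
v_2 = (0, 1, 0, 0)ᵀ

Let N = A − (-5)·I. We want v_2 with N^2 v_2 = 0 but N^1 v_2 ≠ 0; then v_{j-1} := N · v_j for j = 2, …, 2.

Pick v_2 = (0, 1, 0, 0)ᵀ.
Then v_1 = N · v_2 = (-1, 0, 0, 0)ᵀ.

Sanity check: (A − (-5)·I) v_1 = (0, 0, 0, 0)ᵀ = 0. ✓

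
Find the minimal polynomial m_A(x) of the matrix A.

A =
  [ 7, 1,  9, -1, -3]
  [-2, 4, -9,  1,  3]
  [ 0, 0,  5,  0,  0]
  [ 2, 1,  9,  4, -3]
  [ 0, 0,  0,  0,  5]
x^2 - 10*x + 25

The characteristic polynomial is χ_A(x) = (x - 5)^5, so the eigenvalues are known. The minimal polynomial is
  m_A(x) = Π_λ (x − λ)^{k_λ}
where k_λ is the size of the *largest* Jordan block for λ (equivalently, the smallest k with (A − λI)^k v = 0 for every generalised eigenvector v of λ).

  λ = 5: largest Jordan block has size 2, contributing (x − 5)^2

So m_A(x) = (x - 5)^2 = x^2 - 10*x + 25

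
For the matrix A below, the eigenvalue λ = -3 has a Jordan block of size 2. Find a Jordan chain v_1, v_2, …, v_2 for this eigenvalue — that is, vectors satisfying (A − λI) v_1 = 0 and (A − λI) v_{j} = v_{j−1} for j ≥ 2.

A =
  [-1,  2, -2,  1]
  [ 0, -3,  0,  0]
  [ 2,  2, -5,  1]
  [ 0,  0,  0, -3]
A Jordan chain for λ = -3 of length 2:
v_1 = (2, 0, 2, 0)ᵀ
v_2 = (1, 0, 0, 0)ᵀ

Let N = A − (-3)·I. We want v_2 with N^2 v_2 = 0 but N^1 v_2 ≠ 0; then v_{j-1} := N · v_j for j = 2, …, 2.

Pick v_2 = (1, 0, 0, 0)ᵀ.
Then v_1 = N · v_2 = (2, 0, 2, 0)ᵀ.

Sanity check: (A − (-3)·I) v_1 = (0, 0, 0, 0)ᵀ = 0. ✓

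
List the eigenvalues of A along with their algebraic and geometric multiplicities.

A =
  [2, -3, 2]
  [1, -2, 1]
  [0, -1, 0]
λ = 0: alg = 3, geom = 1

Step 1 — factor the characteristic polynomial to read off the algebraic multiplicities:
  χ_A(x) = x^3

Step 2 — compute geometric multiplicities via the rank-nullity identity g(λ) = n − rank(A − λI):
  rank(A − (0)·I) = 2, so dim ker(A − (0)·I) = n − 2 = 1

Summary:
  λ = 0: algebraic multiplicity = 3, geometric multiplicity = 1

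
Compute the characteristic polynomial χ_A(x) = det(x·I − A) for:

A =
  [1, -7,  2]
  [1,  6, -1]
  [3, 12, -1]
x^3 - 6*x^2 + 12*x - 8

Expanding det(x·I − A) (e.g. by cofactor expansion or by noting that A is similar to its Jordan form J, which has the same characteristic polynomial as A) gives
  χ_A(x) = x^3 - 6*x^2 + 12*x - 8
which factors as (x - 2)^3. The eigenvalues (with algebraic multiplicities) are λ = 2 with multiplicity 3.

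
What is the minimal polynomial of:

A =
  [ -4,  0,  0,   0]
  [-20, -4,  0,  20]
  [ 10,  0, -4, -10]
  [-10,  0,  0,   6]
x^2 - 2*x - 24

The characteristic polynomial is χ_A(x) = (x - 6)*(x + 4)^3, so the eigenvalues are known. The minimal polynomial is
  m_A(x) = Π_λ (x − λ)^{k_λ}
where k_λ is the size of the *largest* Jordan block for λ (equivalently, the smallest k with (A − λI)^k v = 0 for every generalised eigenvector v of λ).

  λ = -4: largest Jordan block has size 1, contributing (x + 4)
  λ = 6: largest Jordan block has size 1, contributing (x − 6)

So m_A(x) = (x - 6)*(x + 4) = x^2 - 2*x - 24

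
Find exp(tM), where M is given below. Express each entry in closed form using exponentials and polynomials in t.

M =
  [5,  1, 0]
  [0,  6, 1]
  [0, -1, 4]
e^{tM} =
  [exp(5*t), t^2*exp(5*t)/2 + t*exp(5*t), t^2*exp(5*t)/2]
  [0, t*exp(5*t) + exp(5*t), t*exp(5*t)]
  [0, -t*exp(5*t), -t*exp(5*t) + exp(5*t)]

Strategy: write M = P · J · P⁻¹ where J is a Jordan canonical form, so e^{tM} = P · e^{tJ} · P⁻¹, and e^{tJ} can be computed block-by-block.

M has Jordan form
J =
  [5, 1, 0]
  [0, 5, 1]
  [0, 0, 5]
(up to reordering of blocks).

Per-block formulas:
  For a 3×3 Jordan block J_3(5): exp(t · J_3(5)) = e^(5t)·(I + t·N + (t^2/2)·N^2), where N is the 3×3 nilpotent shift.

After assembling e^{tJ} and conjugating by P, we get:

e^{tM} =
  [exp(5*t), t^2*exp(5*t)/2 + t*exp(5*t), t^2*exp(5*t)/2]
  [0, t*exp(5*t) + exp(5*t), t*exp(5*t)]
  [0, -t*exp(5*t), -t*exp(5*t) + exp(5*t)]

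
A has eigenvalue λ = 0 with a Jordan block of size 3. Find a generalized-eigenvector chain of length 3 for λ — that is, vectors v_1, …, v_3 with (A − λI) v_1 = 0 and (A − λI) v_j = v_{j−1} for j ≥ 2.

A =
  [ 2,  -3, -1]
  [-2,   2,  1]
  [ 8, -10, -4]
A Jordan chain for λ = 0 of length 3:
v_1 = (2, 0, 4)ᵀ
v_2 = (2, -2, 8)ᵀ
v_3 = (1, 0, 0)ᵀ

Let N = A − (0)·I. We want v_3 with N^3 v_3 = 0 but N^2 v_3 ≠ 0; then v_{j-1} := N · v_j for j = 3, …, 2.

Pick v_3 = (1, 0, 0)ᵀ.
Then v_2 = N · v_3 = (2, -2, 8)ᵀ.
Then v_1 = N · v_2 = (2, 0, 4)ᵀ.

Sanity check: (A − (0)·I) v_1 = (0, 0, 0)ᵀ = 0. ✓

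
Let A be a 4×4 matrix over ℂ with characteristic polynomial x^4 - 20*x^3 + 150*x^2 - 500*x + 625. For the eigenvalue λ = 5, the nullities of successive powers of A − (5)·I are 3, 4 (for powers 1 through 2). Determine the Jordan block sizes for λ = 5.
Block sizes for λ = 5: [2, 1, 1]

From the dimensions of kernels of powers, the number of Jordan blocks of size at least j is d_j − d_{j−1} where d_j = dim ker(N^j) (with d_0 = 0). Computing the differences gives [3, 1].
The number of blocks of size exactly k is (#blocks of size ≥ k) − (#blocks of size ≥ k + 1), so the partition is: 2 block(s) of size 1, 1 block(s) of size 2.
In nonincreasing order the block sizes are [2, 1, 1].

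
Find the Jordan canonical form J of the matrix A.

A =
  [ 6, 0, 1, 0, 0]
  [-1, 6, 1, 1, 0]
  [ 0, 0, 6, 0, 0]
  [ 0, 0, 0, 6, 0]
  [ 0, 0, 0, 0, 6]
J_3(6) ⊕ J_1(6) ⊕ J_1(6)

The characteristic polynomial is
  det(x·I − A) = x^5 - 30*x^4 + 360*x^3 - 2160*x^2 + 6480*x - 7776 = (x - 6)^5

Eigenvalues and multiplicities (the geometric multiplicity of λ is n − rank(A − λI), which equals the number of Jordan blocks for λ):
  λ = 6: algebraic multiplicity = 5, geometric multiplicity = 3

Determining the block sizes for each eigenvalue:
  λ = 6: with am = 5 and gm = 3, the partition is not yet determined (e.g. several partitions of 5 into 3 parts exist). Let N = A − (6)·I. Computing rank(N^1) = 2, rank(N^2) = 1, rank(N^3) = 0; the number of blocks of size ≥ j is rank(N^{j−1}) − rank(N^j), giving [3, 1, 1]. So we have 1 block(s) of size 3, 2 block(s) of size 1 → block sizes [3, 1, 1]

Assembling the blocks gives a Jordan form
J =
  [6, 1, 0, 0, 0]
  [0, 6, 1, 0, 0]
  [0, 0, 6, 0, 0]
  [0, 0, 0, 6, 0]
  [0, 0, 0, 0, 6]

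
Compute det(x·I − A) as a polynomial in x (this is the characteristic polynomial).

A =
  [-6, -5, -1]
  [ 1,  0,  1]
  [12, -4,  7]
x^3 - x^2 - 21*x + 45

Expanding det(x·I − A) (e.g. by cofactor expansion or by noting that A is similar to its Jordan form J, which has the same characteristic polynomial as A) gives
  χ_A(x) = x^3 - x^2 - 21*x + 45
which factors as (x - 3)^2*(x + 5). The eigenvalues (with algebraic multiplicities) are λ = -5 with multiplicity 1, λ = 3 with multiplicity 2.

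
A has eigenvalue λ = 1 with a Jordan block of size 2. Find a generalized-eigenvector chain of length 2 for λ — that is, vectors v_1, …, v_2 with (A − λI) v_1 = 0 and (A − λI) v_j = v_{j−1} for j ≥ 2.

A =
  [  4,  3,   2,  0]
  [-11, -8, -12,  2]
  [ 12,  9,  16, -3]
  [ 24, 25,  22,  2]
A Jordan chain for λ = 1 of length 2:
v_1 = (1, -1, 0, 1)ᵀ
v_2 = (2, -1, -1, 0)ᵀ

Let N = A − (1)·I. We want v_2 with N^2 v_2 = 0 but N^1 v_2 ≠ 0; then v_{j-1} := N · v_j for j = 2, …, 2.

Pick v_2 = (2, -1, -1, 0)ᵀ.
Then v_1 = N · v_2 = (1, -1, 0, 1)ᵀ.

Sanity check: (A − (1)·I) v_1 = (0, 0, 0, 0)ᵀ = 0. ✓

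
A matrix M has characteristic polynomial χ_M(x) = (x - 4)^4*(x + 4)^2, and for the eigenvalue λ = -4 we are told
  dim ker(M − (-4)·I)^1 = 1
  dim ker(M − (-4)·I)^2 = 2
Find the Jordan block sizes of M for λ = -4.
Block sizes for λ = -4: [2]

From the dimensions of kernels of powers, the number of Jordan blocks of size at least j is d_j − d_{j−1} where d_j = dim ker(N^j) (with d_0 = 0). Computing the differences gives [1, 1].
The number of blocks of size exactly k is (#blocks of size ≥ k) − (#blocks of size ≥ k + 1), so the partition is: 1 block(s) of size 2.
In nonincreasing order the block sizes are [2].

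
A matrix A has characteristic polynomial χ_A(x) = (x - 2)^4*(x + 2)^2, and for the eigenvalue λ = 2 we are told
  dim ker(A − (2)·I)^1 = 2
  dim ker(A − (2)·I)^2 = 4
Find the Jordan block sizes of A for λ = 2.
Block sizes for λ = 2: [2, 2]

From the dimensions of kernels of powers, the number of Jordan blocks of size at least j is d_j − d_{j−1} where d_j = dim ker(N^j) (with d_0 = 0). Computing the differences gives [2, 2].
The number of blocks of size exactly k is (#blocks of size ≥ k) − (#blocks of size ≥ k + 1), so the partition is: 2 block(s) of size 2.
In nonincreasing order the block sizes are [2, 2].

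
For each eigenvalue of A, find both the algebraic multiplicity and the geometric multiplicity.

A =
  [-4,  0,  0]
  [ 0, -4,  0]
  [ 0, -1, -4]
λ = -4: alg = 3, geom = 2

Step 1 — factor the characteristic polynomial to read off the algebraic multiplicities:
  χ_A(x) = (x + 4)^3

Step 2 — compute geometric multiplicities via the rank-nullity identity g(λ) = n − rank(A − λI):
  rank(A − (-4)·I) = 1, so dim ker(A − (-4)·I) = n − 1 = 2

Summary:
  λ = -4: algebraic multiplicity = 3, geometric multiplicity = 2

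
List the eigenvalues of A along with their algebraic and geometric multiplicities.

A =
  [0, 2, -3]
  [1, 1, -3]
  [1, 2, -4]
λ = -1: alg = 3, geom = 2

Step 1 — factor the characteristic polynomial to read off the algebraic multiplicities:
  χ_A(x) = (x + 1)^3

Step 2 — compute geometric multiplicities via the rank-nullity identity g(λ) = n − rank(A − λI):
  rank(A − (-1)·I) = 1, so dim ker(A − (-1)·I) = n − 1 = 2

Summary:
  λ = -1: algebraic multiplicity = 3, geometric multiplicity = 2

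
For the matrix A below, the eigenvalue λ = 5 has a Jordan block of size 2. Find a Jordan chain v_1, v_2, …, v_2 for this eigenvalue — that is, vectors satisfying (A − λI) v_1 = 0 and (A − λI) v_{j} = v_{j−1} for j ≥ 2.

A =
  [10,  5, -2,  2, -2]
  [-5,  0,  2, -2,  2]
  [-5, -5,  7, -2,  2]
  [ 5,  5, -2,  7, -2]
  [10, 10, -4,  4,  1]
A Jordan chain for λ = 5 of length 2:
v_1 = (5, -5, -5, 5, 10)ᵀ
v_2 = (1, 0, 0, 0, 0)ᵀ

Let N = A − (5)·I. We want v_2 with N^2 v_2 = 0 but N^1 v_2 ≠ 0; then v_{j-1} := N · v_j for j = 2, …, 2.

Pick v_2 = (1, 0, 0, 0, 0)ᵀ.
Then v_1 = N · v_2 = (5, -5, -5, 5, 10)ᵀ.

Sanity check: (A − (5)·I) v_1 = (0, 0, 0, 0, 0)ᵀ = 0. ✓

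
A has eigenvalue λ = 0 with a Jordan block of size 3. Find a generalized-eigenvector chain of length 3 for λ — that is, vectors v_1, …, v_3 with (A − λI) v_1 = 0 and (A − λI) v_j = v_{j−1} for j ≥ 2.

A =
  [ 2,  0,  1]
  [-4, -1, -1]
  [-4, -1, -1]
A Jordan chain for λ = 0 of length 3:
v_1 = (-1, 2, 2)ᵀ
v_2 = (0, -1, -1)ᵀ
v_3 = (0, 1, 0)ᵀ

Let N = A − (0)·I. We want v_3 with N^3 v_3 = 0 but N^2 v_3 ≠ 0; then v_{j-1} := N · v_j for j = 3, …, 2.

Pick v_3 = (0, 1, 0)ᵀ.
Then v_2 = N · v_3 = (0, -1, -1)ᵀ.
Then v_1 = N · v_2 = (-1, 2, 2)ᵀ.

Sanity check: (A − (0)·I) v_1 = (0, 0, 0)ᵀ = 0. ✓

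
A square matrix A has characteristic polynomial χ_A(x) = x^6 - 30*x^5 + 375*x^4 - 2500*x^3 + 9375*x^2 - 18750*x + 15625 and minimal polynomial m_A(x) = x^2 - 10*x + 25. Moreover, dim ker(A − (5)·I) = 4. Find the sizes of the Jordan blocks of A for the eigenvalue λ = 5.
Block sizes for λ = 5: [2, 2, 1, 1]

Step 1 — from the characteristic polynomial, algebraic multiplicity of λ = 5 is 6. From dim ker(A − (5)·I) = 4, there are exactly 4 Jordan blocks for λ = 5.
Step 2 — from the minimal polynomial, the factor (x − 5)^2 tells us the largest block for λ = 5 has size 2.
Step 3 — with total size 6, 4 blocks, and largest block 2, the block sizes (in nonincreasing order) are [2, 2, 1, 1].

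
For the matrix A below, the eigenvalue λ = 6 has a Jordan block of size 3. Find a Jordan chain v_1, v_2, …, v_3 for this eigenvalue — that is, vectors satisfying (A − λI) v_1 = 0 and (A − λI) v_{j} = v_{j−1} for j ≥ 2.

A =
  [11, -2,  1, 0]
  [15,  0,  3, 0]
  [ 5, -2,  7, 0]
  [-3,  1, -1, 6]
A Jordan chain for λ = 6 of length 3:
v_1 = (0, 0, 0, -5)ᵀ
v_2 = (5, 15, 5, -3)ᵀ
v_3 = (1, 0, 0, 0)ᵀ

Let N = A − (6)·I. We want v_3 with N^3 v_3 = 0 but N^2 v_3 ≠ 0; then v_{j-1} := N · v_j for j = 3, …, 2.

Pick v_3 = (1, 0, 0, 0)ᵀ.
Then v_2 = N · v_3 = (5, 15, 5, -3)ᵀ.
Then v_1 = N · v_2 = (0, 0, 0, -5)ᵀ.

Sanity check: (A − (6)·I) v_1 = (0, 0, 0, 0)ᵀ = 0. ✓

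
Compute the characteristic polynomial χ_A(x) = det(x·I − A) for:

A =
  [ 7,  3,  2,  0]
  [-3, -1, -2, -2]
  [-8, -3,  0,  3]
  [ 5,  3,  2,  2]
x^4 - 8*x^3 + 24*x^2 - 32*x + 16

Expanding det(x·I − A) (e.g. by cofactor expansion or by noting that A is similar to its Jordan form J, which has the same characteristic polynomial as A) gives
  χ_A(x) = x^4 - 8*x^3 + 24*x^2 - 32*x + 16
which factors as (x - 2)^4. The eigenvalues (with algebraic multiplicities) are λ = 2 with multiplicity 4.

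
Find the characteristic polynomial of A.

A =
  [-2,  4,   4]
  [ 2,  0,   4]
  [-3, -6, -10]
x^3 + 12*x^2 + 48*x + 64

Expanding det(x·I − A) (e.g. by cofactor expansion or by noting that A is similar to its Jordan form J, which has the same characteristic polynomial as A) gives
  χ_A(x) = x^3 + 12*x^2 + 48*x + 64
which factors as (x + 4)^3. The eigenvalues (with algebraic multiplicities) are λ = -4 with multiplicity 3.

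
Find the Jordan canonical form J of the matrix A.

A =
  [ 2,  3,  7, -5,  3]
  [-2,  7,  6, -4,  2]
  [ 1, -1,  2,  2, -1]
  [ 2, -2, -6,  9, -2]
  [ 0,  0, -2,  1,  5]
J_2(5) ⊕ J_2(5) ⊕ J_1(5)

The characteristic polynomial is
  det(x·I − A) = x^5 - 25*x^4 + 250*x^3 - 1250*x^2 + 3125*x - 3125 = (x - 5)^5

Eigenvalues and multiplicities (the geometric multiplicity of λ is n − rank(A − λI), which equals the number of Jordan blocks for λ):
  λ = 5: algebraic multiplicity = 5, geometric multiplicity = 3

Determining the block sizes for each eigenvalue:
  λ = 5: with am = 5 and gm = 3, the partition is not yet determined (e.g. several partitions of 5 into 3 parts exist). Let N = A − (5)·I. Computing rank(N^1) = 2, rank(N^2) = 0; the number of blocks of size ≥ j is rank(N^{j−1}) − rank(N^j), giving [3, 2]. So we have 2 block(s) of size 2, 1 block(s) of size 1 → block sizes [2, 2, 1]

Assembling the blocks gives a Jordan form
J =
  [5, 1, 0, 0, 0]
  [0, 5, 0, 0, 0]
  [0, 0, 5, 1, 0]
  [0, 0, 0, 5, 0]
  [0, 0, 0, 0, 5]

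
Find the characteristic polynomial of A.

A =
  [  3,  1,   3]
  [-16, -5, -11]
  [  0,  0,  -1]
x^3 + 3*x^2 + 3*x + 1

Expanding det(x·I − A) (e.g. by cofactor expansion or by noting that A is similar to its Jordan form J, which has the same characteristic polynomial as A) gives
  χ_A(x) = x^3 + 3*x^2 + 3*x + 1
which factors as (x + 1)^3. The eigenvalues (with algebraic multiplicities) are λ = -1 with multiplicity 3.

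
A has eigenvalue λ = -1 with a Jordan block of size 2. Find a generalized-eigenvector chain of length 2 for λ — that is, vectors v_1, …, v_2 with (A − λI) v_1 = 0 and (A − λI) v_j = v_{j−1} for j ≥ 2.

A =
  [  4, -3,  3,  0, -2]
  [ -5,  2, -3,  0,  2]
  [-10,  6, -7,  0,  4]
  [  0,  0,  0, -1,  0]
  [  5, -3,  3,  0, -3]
A Jordan chain for λ = -1 of length 2:
v_1 = (5, -5, -10, 0, 5)ᵀ
v_2 = (1, 0, 0, 0, 0)ᵀ

Let N = A − (-1)·I. We want v_2 with N^2 v_2 = 0 but N^1 v_2 ≠ 0; then v_{j-1} := N · v_j for j = 2, …, 2.

Pick v_2 = (1, 0, 0, 0, 0)ᵀ.
Then v_1 = N · v_2 = (5, -5, -10, 0, 5)ᵀ.

Sanity check: (A − (-1)·I) v_1 = (0, 0, 0, 0, 0)ᵀ = 0. ✓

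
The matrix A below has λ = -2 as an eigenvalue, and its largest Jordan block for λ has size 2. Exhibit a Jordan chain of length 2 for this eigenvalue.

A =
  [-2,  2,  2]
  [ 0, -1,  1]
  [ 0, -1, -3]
A Jordan chain for λ = -2 of length 2:
v_1 = (2, 1, -1)ᵀ
v_2 = (0, 1, 0)ᵀ

Let N = A − (-2)·I. We want v_2 with N^2 v_2 = 0 but N^1 v_2 ≠ 0; then v_{j-1} := N · v_j for j = 2, …, 2.

Pick v_2 = (0, 1, 0)ᵀ.
Then v_1 = N · v_2 = (2, 1, -1)ᵀ.

Sanity check: (A − (-2)·I) v_1 = (0, 0, 0)ᵀ = 0. ✓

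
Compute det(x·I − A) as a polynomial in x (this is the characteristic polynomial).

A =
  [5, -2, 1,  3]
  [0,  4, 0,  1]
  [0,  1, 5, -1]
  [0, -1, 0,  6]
x^4 - 20*x^3 + 150*x^2 - 500*x + 625

Expanding det(x·I − A) (e.g. by cofactor expansion or by noting that A is similar to its Jordan form J, which has the same characteristic polynomial as A) gives
  χ_A(x) = x^4 - 20*x^3 + 150*x^2 - 500*x + 625
which factors as (x - 5)^4. The eigenvalues (with algebraic multiplicities) are λ = 5 with multiplicity 4.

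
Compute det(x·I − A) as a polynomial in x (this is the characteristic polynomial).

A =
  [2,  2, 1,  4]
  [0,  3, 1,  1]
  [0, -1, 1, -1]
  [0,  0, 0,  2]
x^4 - 8*x^3 + 24*x^2 - 32*x + 16

Expanding det(x·I − A) (e.g. by cofactor expansion or by noting that A is similar to its Jordan form J, which has the same characteristic polynomial as A) gives
  χ_A(x) = x^4 - 8*x^3 + 24*x^2 - 32*x + 16
which factors as (x - 2)^4. The eigenvalues (with algebraic multiplicities) are λ = 2 with multiplicity 4.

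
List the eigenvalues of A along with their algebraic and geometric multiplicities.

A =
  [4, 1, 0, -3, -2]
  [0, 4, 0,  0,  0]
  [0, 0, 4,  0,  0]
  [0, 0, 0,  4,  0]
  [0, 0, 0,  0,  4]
λ = 4: alg = 5, geom = 4

Step 1 — factor the characteristic polynomial to read off the algebraic multiplicities:
  χ_A(x) = (x - 4)^5

Step 2 — compute geometric multiplicities via the rank-nullity identity g(λ) = n − rank(A − λI):
  rank(A − (4)·I) = 1, so dim ker(A − (4)·I) = n − 1 = 4

Summary:
  λ = 4: algebraic multiplicity = 5, geometric multiplicity = 4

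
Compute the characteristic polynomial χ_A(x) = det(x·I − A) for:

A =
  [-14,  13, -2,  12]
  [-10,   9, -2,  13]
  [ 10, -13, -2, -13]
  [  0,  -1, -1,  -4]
x^4 + 11*x^3 + 36*x^2 + 16*x - 64

Expanding det(x·I − A) (e.g. by cofactor expansion or by noting that A is similar to its Jordan form J, which has the same characteristic polynomial as A) gives
  χ_A(x) = x^4 + 11*x^3 + 36*x^2 + 16*x - 64
which factors as (x - 1)*(x + 4)^3. The eigenvalues (with algebraic multiplicities) are λ = -4 with multiplicity 3, λ = 1 with multiplicity 1.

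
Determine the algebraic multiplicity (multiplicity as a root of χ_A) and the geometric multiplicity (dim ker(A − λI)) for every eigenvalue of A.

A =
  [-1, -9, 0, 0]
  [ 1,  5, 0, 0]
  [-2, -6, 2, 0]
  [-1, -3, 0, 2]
λ = 2: alg = 4, geom = 3

Step 1 — factor the characteristic polynomial to read off the algebraic multiplicities:
  χ_A(x) = (x - 2)^4

Step 2 — compute geometric multiplicities via the rank-nullity identity g(λ) = n − rank(A − λI):
  rank(A − (2)·I) = 1, so dim ker(A − (2)·I) = n − 1 = 3

Summary:
  λ = 2: algebraic multiplicity = 4, geometric multiplicity = 3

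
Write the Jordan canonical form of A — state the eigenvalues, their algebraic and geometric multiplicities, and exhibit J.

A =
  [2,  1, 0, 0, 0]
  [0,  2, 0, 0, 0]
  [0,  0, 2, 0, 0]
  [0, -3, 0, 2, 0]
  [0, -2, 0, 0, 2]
J_2(2) ⊕ J_1(2) ⊕ J_1(2) ⊕ J_1(2)

The characteristic polynomial is
  det(x·I − A) = x^5 - 10*x^4 + 40*x^3 - 80*x^2 + 80*x - 32 = (x - 2)^5

Eigenvalues and multiplicities (the geometric multiplicity of λ is n − rank(A − λI), which equals the number of Jordan blocks for λ):
  λ = 2: algebraic multiplicity = 5, geometric multiplicity = 4

Determining the block sizes for each eigenvalue:
  λ = 2: 4 blocks summing to 5 forces exactly one block of size 2 and the rest size 1 → block sizes [2, 1, 1, 1]

Assembling the blocks gives a Jordan form
J =
  [2, 1, 0, 0, 0]
  [0, 2, 0, 0, 0]
  [0, 0, 2, 0, 0]
  [0, 0, 0, 2, 0]
  [0, 0, 0, 0, 2]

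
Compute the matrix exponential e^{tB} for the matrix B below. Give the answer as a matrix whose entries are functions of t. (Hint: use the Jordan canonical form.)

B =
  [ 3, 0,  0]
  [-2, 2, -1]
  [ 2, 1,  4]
e^{tB} =
  [exp(3*t), 0, 0]
  [-2*t*exp(3*t), -t*exp(3*t) + exp(3*t), -t*exp(3*t)]
  [2*t*exp(3*t), t*exp(3*t), t*exp(3*t) + exp(3*t)]

Strategy: write B = P · J · P⁻¹ where J is a Jordan canonical form, so e^{tB} = P · e^{tJ} · P⁻¹, and e^{tJ} can be computed block-by-block.

B has Jordan form
J =
  [3, 1, 0]
  [0, 3, 0]
  [0, 0, 3]
(up to reordering of blocks).

Per-block formulas:
  For a 1×1 block at λ = 3: exp(t · [3]) = [e^(3t)].
  For a 2×2 Jordan block J_2(3): exp(t · J_2(3)) = e^(3t)·(I + t·N), where N is the 2×2 nilpotent shift.

After assembling e^{tJ} and conjugating by P, we get:

e^{tB} =
  [exp(3*t), 0, 0]
  [-2*t*exp(3*t), -t*exp(3*t) + exp(3*t), -t*exp(3*t)]
  [2*t*exp(3*t), t*exp(3*t), t*exp(3*t) + exp(3*t)]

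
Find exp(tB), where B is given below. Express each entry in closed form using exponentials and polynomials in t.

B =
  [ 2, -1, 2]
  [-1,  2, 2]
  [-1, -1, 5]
e^{tB} =
  [-t*exp(3*t) + exp(3*t), -t*exp(3*t), 2*t*exp(3*t)]
  [-t*exp(3*t), -t*exp(3*t) + exp(3*t), 2*t*exp(3*t)]
  [-t*exp(3*t), -t*exp(3*t), 2*t*exp(3*t) + exp(3*t)]

Strategy: write B = P · J · P⁻¹ where J is a Jordan canonical form, so e^{tB} = P · e^{tJ} · P⁻¹, and e^{tJ} can be computed block-by-block.

B has Jordan form
J =
  [3, 1, 0]
  [0, 3, 0]
  [0, 0, 3]
(up to reordering of blocks).

Per-block formulas:
  For a 1×1 block at λ = 3: exp(t · [3]) = [e^(3t)].
  For a 2×2 Jordan block J_2(3): exp(t · J_2(3)) = e^(3t)·(I + t·N), where N is the 2×2 nilpotent shift.

After assembling e^{tJ} and conjugating by P, we get:

e^{tB} =
  [-t*exp(3*t) + exp(3*t), -t*exp(3*t), 2*t*exp(3*t)]
  [-t*exp(3*t), -t*exp(3*t) + exp(3*t), 2*t*exp(3*t)]
  [-t*exp(3*t), -t*exp(3*t), 2*t*exp(3*t) + exp(3*t)]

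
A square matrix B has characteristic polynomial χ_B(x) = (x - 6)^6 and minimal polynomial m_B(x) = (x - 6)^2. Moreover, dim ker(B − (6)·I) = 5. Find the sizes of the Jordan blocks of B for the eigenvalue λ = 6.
Block sizes for λ = 6: [2, 1, 1, 1, 1]

Step 1 — from the characteristic polynomial, algebraic multiplicity of λ = 6 is 6. From dim ker(B − (6)·I) = 5, there are exactly 5 Jordan blocks for λ = 6.
Step 2 — from the minimal polynomial, the factor (x − 6)^2 tells us the largest block for λ = 6 has size 2.
Step 3 — with total size 6, 5 blocks, and largest block 2, the block sizes (in nonincreasing order) are [2, 1, 1, 1, 1].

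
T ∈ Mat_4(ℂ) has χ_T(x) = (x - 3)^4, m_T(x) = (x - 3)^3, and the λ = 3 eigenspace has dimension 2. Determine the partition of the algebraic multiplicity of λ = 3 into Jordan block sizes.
Block sizes for λ = 3: [3, 1]

Step 1 — from the characteristic polynomial, algebraic multiplicity of λ = 3 is 4. From dim ker(T − (3)·I) = 2, there are exactly 2 Jordan blocks for λ = 3.
Step 2 — from the minimal polynomial, the factor (x − 3)^3 tells us the largest block for λ = 3 has size 3.
Step 3 — with total size 4, 2 blocks, and largest block 3, the block sizes (in nonincreasing order) are [3, 1].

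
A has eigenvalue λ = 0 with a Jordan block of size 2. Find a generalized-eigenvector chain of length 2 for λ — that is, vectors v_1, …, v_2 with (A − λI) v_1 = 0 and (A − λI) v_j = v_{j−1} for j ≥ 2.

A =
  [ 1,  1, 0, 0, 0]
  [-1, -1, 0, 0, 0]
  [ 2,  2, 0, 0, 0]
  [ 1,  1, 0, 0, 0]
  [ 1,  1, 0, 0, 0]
A Jordan chain for λ = 0 of length 2:
v_1 = (1, -1, 2, 1, 1)ᵀ
v_2 = (1, 0, 0, 0, 0)ᵀ

Let N = A − (0)·I. We want v_2 with N^2 v_2 = 0 but N^1 v_2 ≠ 0; then v_{j-1} := N · v_j for j = 2, …, 2.

Pick v_2 = (1, 0, 0, 0, 0)ᵀ.
Then v_1 = N · v_2 = (1, -1, 2, 1, 1)ᵀ.

Sanity check: (A − (0)·I) v_1 = (0, 0, 0, 0, 0)ᵀ = 0. ✓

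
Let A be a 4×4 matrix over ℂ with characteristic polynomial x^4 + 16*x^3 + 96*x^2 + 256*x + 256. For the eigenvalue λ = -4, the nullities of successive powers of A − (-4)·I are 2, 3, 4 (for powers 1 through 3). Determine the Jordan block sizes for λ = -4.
Block sizes for λ = -4: [3, 1]

From the dimensions of kernels of powers, the number of Jordan blocks of size at least j is d_j − d_{j−1} where d_j = dim ker(N^j) (with d_0 = 0). Computing the differences gives [2, 1, 1].
The number of blocks of size exactly k is (#blocks of size ≥ k) − (#blocks of size ≥ k + 1), so the partition is: 1 block(s) of size 1, 1 block(s) of size 3.
In nonincreasing order the block sizes are [3, 1].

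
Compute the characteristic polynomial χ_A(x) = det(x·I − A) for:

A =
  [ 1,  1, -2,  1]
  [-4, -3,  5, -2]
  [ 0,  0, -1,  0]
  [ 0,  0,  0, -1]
x^4 + 4*x^3 + 6*x^2 + 4*x + 1

Expanding det(x·I − A) (e.g. by cofactor expansion or by noting that A is similar to its Jordan form J, which has the same characteristic polynomial as A) gives
  χ_A(x) = x^4 + 4*x^3 + 6*x^2 + 4*x + 1
which factors as (x + 1)^4. The eigenvalues (with algebraic multiplicities) are λ = -1 with multiplicity 4.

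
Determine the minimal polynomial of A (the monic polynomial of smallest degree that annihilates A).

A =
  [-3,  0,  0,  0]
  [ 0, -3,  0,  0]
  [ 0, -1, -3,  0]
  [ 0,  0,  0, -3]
x^2 + 6*x + 9

The characteristic polynomial is χ_A(x) = (x + 3)^4, so the eigenvalues are known. The minimal polynomial is
  m_A(x) = Π_λ (x − λ)^{k_λ}
where k_λ is the size of the *largest* Jordan block for λ (equivalently, the smallest k with (A − λI)^k v = 0 for every generalised eigenvector v of λ).

  λ = -3: largest Jordan block has size 2, contributing (x + 3)^2

So m_A(x) = (x + 3)^2 = x^2 + 6*x + 9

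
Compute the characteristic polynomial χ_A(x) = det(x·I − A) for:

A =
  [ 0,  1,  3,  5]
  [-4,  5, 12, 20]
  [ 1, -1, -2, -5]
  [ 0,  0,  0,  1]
x^4 - 4*x^3 + 6*x^2 - 4*x + 1

Expanding det(x·I − A) (e.g. by cofactor expansion or by noting that A is similar to its Jordan form J, which has the same characteristic polynomial as A) gives
  χ_A(x) = x^4 - 4*x^3 + 6*x^2 - 4*x + 1
which factors as (x - 1)^4. The eigenvalues (with algebraic multiplicities) are λ = 1 with multiplicity 4.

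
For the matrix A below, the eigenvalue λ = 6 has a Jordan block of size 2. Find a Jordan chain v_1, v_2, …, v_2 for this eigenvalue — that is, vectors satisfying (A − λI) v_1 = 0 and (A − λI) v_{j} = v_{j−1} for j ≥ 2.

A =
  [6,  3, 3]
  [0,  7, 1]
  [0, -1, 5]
A Jordan chain for λ = 6 of length 2:
v_1 = (3, 1, -1)ᵀ
v_2 = (0, 1, 0)ᵀ

Let N = A − (6)·I. We want v_2 with N^2 v_2 = 0 but N^1 v_2 ≠ 0; then v_{j-1} := N · v_j for j = 2, …, 2.

Pick v_2 = (0, 1, 0)ᵀ.
Then v_1 = N · v_2 = (3, 1, -1)ᵀ.

Sanity check: (A − (6)·I) v_1 = (0, 0, 0)ᵀ = 0. ✓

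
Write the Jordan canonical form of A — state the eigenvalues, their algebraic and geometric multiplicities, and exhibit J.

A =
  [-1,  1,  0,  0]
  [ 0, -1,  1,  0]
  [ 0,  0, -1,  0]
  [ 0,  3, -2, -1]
J_3(-1) ⊕ J_1(-1)

The characteristic polynomial is
  det(x·I − A) = x^4 + 4*x^3 + 6*x^2 + 4*x + 1 = (x + 1)^4

Eigenvalues and multiplicities (the geometric multiplicity of λ is n − rank(A − λI), which equals the number of Jordan blocks for λ):
  λ = -1: algebraic multiplicity = 4, geometric multiplicity = 2

Determining the block sizes for each eigenvalue:
  λ = -1: with am = 4 and gm = 2, the partition is not yet determined (e.g. several partitions of 4 into 2 parts exist). Let N = A − (-1)·I. Computing rank(N^1) = 2, rank(N^2) = 1, rank(N^3) = 0; the number of blocks of size ≥ j is rank(N^{j−1}) − rank(N^j), giving [2, 1, 1]. So we have 1 block(s) of size 3, 1 block(s) of size 1 → block sizes [3, 1]

Assembling the blocks gives a Jordan form
J =
  [-1,  1,  0,  0]
  [ 0, -1,  1,  0]
  [ 0,  0, -1,  0]
  [ 0,  0,  0, -1]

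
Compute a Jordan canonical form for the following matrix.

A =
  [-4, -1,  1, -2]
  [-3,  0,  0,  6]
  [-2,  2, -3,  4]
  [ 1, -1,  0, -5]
J_3(-3) ⊕ J_1(-3)

The characteristic polynomial is
  det(x·I − A) = x^4 + 12*x^3 + 54*x^2 + 108*x + 81 = (x + 3)^4

Eigenvalues and multiplicities (the geometric multiplicity of λ is n − rank(A − λI), which equals the number of Jordan blocks for λ):
  λ = -3: algebraic multiplicity = 4, geometric multiplicity = 2

Determining the block sizes for each eigenvalue:
  λ = -3: with am = 4 and gm = 2, the partition is not yet determined (e.g. several partitions of 4 into 2 parts exist). Let N = A − (-3)·I. Computing rank(N^1) = 2, rank(N^2) = 1, rank(N^3) = 0; the number of blocks of size ≥ j is rank(N^{j−1}) − rank(N^j), giving [2, 1, 1]. So we have 1 block(s) of size 3, 1 block(s) of size 1 → block sizes [3, 1]

Assembling the blocks gives a Jordan form
J =
  [-3,  1,  0,  0]
  [ 0, -3,  1,  0]
  [ 0,  0, -3,  0]
  [ 0,  0,  0, -3]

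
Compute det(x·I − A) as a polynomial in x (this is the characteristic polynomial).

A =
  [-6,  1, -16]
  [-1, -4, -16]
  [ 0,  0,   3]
x^3 + 7*x^2 - 5*x - 75

Expanding det(x·I − A) (e.g. by cofactor expansion or by noting that A is similar to its Jordan form J, which has the same characteristic polynomial as A) gives
  χ_A(x) = x^3 + 7*x^2 - 5*x - 75
which factors as (x - 3)*(x + 5)^2. The eigenvalues (with algebraic multiplicities) are λ = -5 with multiplicity 2, λ = 3 with multiplicity 1.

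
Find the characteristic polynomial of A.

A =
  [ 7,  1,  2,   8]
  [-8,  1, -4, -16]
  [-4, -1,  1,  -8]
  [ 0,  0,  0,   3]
x^4 - 12*x^3 + 54*x^2 - 108*x + 81

Expanding det(x·I − A) (e.g. by cofactor expansion or by noting that A is similar to its Jordan form J, which has the same characteristic polynomial as A) gives
  χ_A(x) = x^4 - 12*x^3 + 54*x^2 - 108*x + 81
which factors as (x - 3)^4. The eigenvalues (with algebraic multiplicities) are λ = 3 with multiplicity 4.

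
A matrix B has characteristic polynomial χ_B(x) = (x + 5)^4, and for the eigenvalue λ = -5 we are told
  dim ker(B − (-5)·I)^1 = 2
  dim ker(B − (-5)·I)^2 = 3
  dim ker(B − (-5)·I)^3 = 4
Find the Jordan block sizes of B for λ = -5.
Block sizes for λ = -5: [3, 1]

From the dimensions of kernels of powers, the number of Jordan blocks of size at least j is d_j − d_{j−1} where d_j = dim ker(N^j) (with d_0 = 0). Computing the differences gives [2, 1, 1].
The number of blocks of size exactly k is (#blocks of size ≥ k) − (#blocks of size ≥ k + 1), so the partition is: 1 block(s) of size 1, 1 block(s) of size 3.
In nonincreasing order the block sizes are [3, 1].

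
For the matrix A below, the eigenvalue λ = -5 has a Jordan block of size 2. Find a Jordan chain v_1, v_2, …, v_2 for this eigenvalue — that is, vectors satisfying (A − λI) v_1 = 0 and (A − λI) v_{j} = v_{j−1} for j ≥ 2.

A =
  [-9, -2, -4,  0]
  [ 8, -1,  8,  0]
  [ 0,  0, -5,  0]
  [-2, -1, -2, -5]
A Jordan chain for λ = -5 of length 2:
v_1 = (-4, 8, 0, -2)ᵀ
v_2 = (1, 0, 0, 0)ᵀ

Let N = A − (-5)·I. We want v_2 with N^2 v_2 = 0 but N^1 v_2 ≠ 0; then v_{j-1} := N · v_j for j = 2, …, 2.

Pick v_2 = (1, 0, 0, 0)ᵀ.
Then v_1 = N · v_2 = (-4, 8, 0, -2)ᵀ.

Sanity check: (A − (-5)·I) v_1 = (0, 0, 0, 0)ᵀ = 0. ✓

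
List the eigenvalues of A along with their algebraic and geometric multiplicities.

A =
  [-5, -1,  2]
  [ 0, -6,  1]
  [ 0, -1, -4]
λ = -5: alg = 3, geom = 1

Step 1 — factor the characteristic polynomial to read off the algebraic multiplicities:
  χ_A(x) = (x + 5)^3

Step 2 — compute geometric multiplicities via the rank-nullity identity g(λ) = n − rank(A − λI):
  rank(A − (-5)·I) = 2, so dim ker(A − (-5)·I) = n − 2 = 1

Summary:
  λ = -5: algebraic multiplicity = 3, geometric multiplicity = 1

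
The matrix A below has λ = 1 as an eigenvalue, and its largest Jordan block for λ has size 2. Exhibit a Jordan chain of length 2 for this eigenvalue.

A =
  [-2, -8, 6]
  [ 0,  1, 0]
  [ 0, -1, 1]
A Jordan chain for λ = 1 of length 2:
v_1 = (2, 0, 1)ᵀ
v_2 = (2, -1, 0)ᵀ

Let N = A − (1)·I. We want v_2 with N^2 v_2 = 0 but N^1 v_2 ≠ 0; then v_{j-1} := N · v_j for j = 2, …, 2.

Pick v_2 = (2, -1, 0)ᵀ.
Then v_1 = N · v_2 = (2, 0, 1)ᵀ.

Sanity check: (A − (1)·I) v_1 = (0, 0, 0)ᵀ = 0. ✓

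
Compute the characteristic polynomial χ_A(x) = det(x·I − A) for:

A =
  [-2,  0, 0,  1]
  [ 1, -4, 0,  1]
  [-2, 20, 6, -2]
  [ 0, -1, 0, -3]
x^4 + 3*x^3 - 27*x^2 - 135*x - 162

Expanding det(x·I − A) (e.g. by cofactor expansion or by noting that A is similar to its Jordan form J, which has the same characteristic polynomial as A) gives
  χ_A(x) = x^4 + 3*x^3 - 27*x^2 - 135*x - 162
which factors as (x - 6)*(x + 3)^3. The eigenvalues (with algebraic multiplicities) are λ = -3 with multiplicity 3, λ = 6 with multiplicity 1.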